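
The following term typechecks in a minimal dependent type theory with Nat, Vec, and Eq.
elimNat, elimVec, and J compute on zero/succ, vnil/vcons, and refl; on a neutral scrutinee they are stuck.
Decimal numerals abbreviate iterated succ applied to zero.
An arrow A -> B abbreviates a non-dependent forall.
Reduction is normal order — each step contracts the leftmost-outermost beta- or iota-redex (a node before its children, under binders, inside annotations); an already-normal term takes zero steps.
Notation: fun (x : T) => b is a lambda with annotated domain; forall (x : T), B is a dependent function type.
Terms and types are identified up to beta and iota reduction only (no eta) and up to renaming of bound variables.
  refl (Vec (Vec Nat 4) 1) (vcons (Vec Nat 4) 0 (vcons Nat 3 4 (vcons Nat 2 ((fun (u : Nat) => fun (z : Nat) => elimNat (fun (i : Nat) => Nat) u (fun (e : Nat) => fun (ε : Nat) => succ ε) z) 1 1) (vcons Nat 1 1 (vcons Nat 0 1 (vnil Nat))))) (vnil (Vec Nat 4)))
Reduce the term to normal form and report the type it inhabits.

reduced normal form:
  refl (Vec (Vec Nat 4) 1) (vcons (Vec Nat 4) 0 (vcons Nat 3 4 (vcons Nat 2 2 (vcons Nat 1 1 (vcons Nat 0 1 (vnil Nat))))) (vnil (Vec Nat 4)))
the term's type:
  Eq (Vec (Vec Nat 4) 1) (vcons (Vec Nat 4) 0 (vcons Nat 3 4 (vcons Nat 2 2 (vcons Nat 1 1 (vcons Nat 0 1 (vnil Nat))))) (vnil (Vec Nat 4))) (vcons (Vec Nat 4) 0 (vcons Nat 3 4 (vcons Nat 2 2 (vcons Nat 1 1 (vcons Nat 0 1 (vnil Nat))))) (vnil (Vec Nat 4)))


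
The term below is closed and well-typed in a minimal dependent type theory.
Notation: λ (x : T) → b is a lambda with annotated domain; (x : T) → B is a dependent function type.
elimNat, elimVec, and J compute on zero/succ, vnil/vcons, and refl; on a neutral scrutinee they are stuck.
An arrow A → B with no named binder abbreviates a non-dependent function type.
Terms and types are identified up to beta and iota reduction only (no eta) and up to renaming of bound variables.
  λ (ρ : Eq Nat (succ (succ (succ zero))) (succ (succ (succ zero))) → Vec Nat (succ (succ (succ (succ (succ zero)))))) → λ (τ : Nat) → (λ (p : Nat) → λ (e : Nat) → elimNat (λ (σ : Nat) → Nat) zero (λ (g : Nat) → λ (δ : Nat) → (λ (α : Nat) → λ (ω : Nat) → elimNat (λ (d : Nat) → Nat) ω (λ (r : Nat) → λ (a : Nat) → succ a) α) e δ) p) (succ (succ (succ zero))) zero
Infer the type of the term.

type:
  (Eq Nat (succ (succ (succ zero))) (succ (succ (succ zero))) → Vec Nat (succ (succ (succ (succ (succ zero)))))) → Nat → Nat


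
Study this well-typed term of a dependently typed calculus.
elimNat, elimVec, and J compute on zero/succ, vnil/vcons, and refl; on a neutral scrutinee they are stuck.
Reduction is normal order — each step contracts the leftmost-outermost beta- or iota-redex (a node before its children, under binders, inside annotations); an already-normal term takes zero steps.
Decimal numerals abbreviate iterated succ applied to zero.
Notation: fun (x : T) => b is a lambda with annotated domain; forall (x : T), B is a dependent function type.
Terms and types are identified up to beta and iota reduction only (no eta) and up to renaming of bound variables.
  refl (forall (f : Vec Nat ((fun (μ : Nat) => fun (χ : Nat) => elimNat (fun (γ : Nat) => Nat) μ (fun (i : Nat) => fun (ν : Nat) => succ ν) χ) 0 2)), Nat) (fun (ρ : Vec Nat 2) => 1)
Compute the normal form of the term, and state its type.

normal form:
  refl (forall (f : Vec Nat 2), Nat) (fun (μ : Vec Nat 2) => 1)
inferred type:
  Eq (forall (f : Vec Nat 2), Nat) (fun (μ : Vec Nat 2) => 1) (fun (χ : Vec Nat 2) => 1)


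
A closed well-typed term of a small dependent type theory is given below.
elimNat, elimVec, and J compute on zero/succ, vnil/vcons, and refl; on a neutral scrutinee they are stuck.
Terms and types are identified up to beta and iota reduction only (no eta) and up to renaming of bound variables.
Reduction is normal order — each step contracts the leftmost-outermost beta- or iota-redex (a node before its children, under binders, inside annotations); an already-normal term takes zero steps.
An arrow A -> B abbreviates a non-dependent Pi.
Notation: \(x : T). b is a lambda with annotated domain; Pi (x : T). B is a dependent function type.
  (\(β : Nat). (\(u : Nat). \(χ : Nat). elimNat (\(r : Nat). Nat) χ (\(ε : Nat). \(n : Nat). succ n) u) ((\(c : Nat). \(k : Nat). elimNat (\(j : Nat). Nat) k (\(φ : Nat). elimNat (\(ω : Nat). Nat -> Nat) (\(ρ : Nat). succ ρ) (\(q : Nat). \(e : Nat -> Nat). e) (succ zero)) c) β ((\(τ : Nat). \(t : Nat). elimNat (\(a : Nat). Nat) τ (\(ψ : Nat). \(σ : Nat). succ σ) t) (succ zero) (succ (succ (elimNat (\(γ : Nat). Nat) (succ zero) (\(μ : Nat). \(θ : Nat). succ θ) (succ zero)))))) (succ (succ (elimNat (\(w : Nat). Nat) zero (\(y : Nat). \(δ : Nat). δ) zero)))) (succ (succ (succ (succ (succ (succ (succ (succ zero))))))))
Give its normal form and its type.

reduced normal form:
  succ (succ (succ (succ (succ (succ (succ (succ (succ (succ (succ (succ (succ (succ (succ zero))))))))))))))
inferred type:
  Nat


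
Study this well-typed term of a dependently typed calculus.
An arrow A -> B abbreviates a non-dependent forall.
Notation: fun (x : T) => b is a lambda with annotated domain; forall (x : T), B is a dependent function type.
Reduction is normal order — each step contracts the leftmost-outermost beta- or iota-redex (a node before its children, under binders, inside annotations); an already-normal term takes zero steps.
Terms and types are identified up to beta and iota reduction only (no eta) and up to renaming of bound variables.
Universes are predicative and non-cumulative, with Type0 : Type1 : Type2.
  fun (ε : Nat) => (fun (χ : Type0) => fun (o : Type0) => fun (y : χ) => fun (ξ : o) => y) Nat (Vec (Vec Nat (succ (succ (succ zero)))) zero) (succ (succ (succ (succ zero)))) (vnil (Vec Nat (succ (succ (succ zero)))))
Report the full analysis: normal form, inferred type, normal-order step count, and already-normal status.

resulting normal form:
  fun (ε : Nat) => succ (succ (succ (succ zero)))
type:
  Nat -> Nat
steps to reach normal form (normal order): 4
started in normal form: no
first redex: a beta-redex


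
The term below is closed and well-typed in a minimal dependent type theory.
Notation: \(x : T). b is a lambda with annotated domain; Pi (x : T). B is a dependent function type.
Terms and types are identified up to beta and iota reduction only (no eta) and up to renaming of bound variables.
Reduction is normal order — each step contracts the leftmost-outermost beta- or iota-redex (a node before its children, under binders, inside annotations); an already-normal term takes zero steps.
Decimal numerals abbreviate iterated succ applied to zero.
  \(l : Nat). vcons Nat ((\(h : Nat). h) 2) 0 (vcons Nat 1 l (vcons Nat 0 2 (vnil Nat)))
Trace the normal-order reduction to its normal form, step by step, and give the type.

normal-order reduction:
  \(l : Nat). vcons Nat ((\(h : Nat). h) 2) 0 (vcons Nat 1 l (vcons Nat 0 2 (vnil Nat)))
  ~> \(l : Nat). vcons Nat 2 0 (vcons Nat 1 l (vcons Nat 0 2 (vnil Nat)))
type:
  Pi (l : Nat). Vec Nat 3


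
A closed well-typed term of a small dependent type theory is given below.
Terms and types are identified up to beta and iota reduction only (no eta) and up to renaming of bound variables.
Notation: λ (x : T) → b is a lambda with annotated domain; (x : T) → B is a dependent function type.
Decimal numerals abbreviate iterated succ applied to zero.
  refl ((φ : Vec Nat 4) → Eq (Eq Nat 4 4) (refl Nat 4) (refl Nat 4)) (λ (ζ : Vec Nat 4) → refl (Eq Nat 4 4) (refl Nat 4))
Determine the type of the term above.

the term's type:
  Eq ((φ : Vec Nat 4) → Eq (Eq Nat 4 4) (refl Nat 4) (refl Nat 4)) (λ (ζ : Vec Nat 4) → refl (Eq Nat 4 4) (refl Nat 4)) (λ (d : Vec Nat 4) → refl (Eq Nat 4 4) (refl Nat 4))


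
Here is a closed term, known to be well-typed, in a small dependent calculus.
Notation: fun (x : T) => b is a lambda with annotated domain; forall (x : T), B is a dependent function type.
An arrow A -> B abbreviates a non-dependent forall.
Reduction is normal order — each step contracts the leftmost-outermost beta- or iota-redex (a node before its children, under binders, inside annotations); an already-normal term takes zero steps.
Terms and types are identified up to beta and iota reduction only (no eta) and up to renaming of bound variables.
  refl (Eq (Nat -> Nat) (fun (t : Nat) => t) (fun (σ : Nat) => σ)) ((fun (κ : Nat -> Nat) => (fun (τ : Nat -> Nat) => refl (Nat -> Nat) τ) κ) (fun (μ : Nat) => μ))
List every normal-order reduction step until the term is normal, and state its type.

normal-order reduction:
  refl (Eq (Nat -> Nat) (fun (t : Nat) => t) (fun (σ : Nat) => σ)) ((fun (κ : Nat -> Nat) => (fun (τ : Nat -> Nat) => refl (Nat -> Nat) τ) κ) (fun (μ : Nat) => μ))
  ~> refl (Eq (Nat -> Nat) (fun (t : Nat) => t) (fun (σ : Nat) => σ)) ((fun (κ : Nat -> Nat) => refl (Nat -> Nat) κ) (fun (τ : Nat) => τ))
  ~> refl (Eq (Nat -> Nat) (fun (t : Nat) => t) (fun (σ : Nat) => σ)) (refl (Nat -> Nat) (fun (κ : Nat) => κ))
the term's type:
  Eq (Eq (Nat -> Nat) (fun (t : Nat) => t) (fun (σ : Nat) => σ)) (refl (Nat -> Nat) (fun (κ : Nat) => κ)) (refl (Nat -> Nat) (fun (τ : Nat) => τ))


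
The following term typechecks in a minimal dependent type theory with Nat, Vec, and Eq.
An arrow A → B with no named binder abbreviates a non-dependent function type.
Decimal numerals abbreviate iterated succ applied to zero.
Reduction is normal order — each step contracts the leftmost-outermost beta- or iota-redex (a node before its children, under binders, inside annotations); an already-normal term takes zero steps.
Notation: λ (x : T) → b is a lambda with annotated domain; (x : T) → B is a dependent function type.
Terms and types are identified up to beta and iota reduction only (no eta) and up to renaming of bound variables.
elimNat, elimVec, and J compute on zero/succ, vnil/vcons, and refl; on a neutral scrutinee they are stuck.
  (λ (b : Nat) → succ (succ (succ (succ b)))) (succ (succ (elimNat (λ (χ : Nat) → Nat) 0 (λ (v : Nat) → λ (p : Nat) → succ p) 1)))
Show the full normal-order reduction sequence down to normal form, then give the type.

normal-order reduction:
  (λ (b : Nat) → succ (succ (succ (succ b)))) (succ (succ (elimNat (λ (χ : Nat) → Nat) 0 (λ (v : Nat) → λ (p : Nat) → succ p) 1)))
  ~> succ (succ (succ (succ (succ (succ (elimNat (λ (b : Nat) → Nat) 0 (λ (χ : Nat) → λ (v : Nat) → succ v) 1))))))
  ~> succ (succ (succ (succ (succ (succ ((λ (b : Nat) → λ (χ : Nat) → succ χ) 0 (elimNat (λ (v : Nat) → Nat) 0 (λ (p : Nat) → λ (φ : Nat) → succ φ) 0)))))))
  ~> succ (succ (succ (succ (succ (succ ((λ (b : Nat) → succ b) (elimNat (λ (χ : Nat) → Nat) 0 (λ (v : Nat) → λ (p : Nat) → succ p) 0)))))))
  ~> succ (succ (succ (succ (succ (succ (succ (elimNat (λ (b : Nat) → Nat) 0 (λ (χ : Nat) → λ (v : Nat) → succ v) 0)))))))
  ~> 7
inferred type:
  Nat


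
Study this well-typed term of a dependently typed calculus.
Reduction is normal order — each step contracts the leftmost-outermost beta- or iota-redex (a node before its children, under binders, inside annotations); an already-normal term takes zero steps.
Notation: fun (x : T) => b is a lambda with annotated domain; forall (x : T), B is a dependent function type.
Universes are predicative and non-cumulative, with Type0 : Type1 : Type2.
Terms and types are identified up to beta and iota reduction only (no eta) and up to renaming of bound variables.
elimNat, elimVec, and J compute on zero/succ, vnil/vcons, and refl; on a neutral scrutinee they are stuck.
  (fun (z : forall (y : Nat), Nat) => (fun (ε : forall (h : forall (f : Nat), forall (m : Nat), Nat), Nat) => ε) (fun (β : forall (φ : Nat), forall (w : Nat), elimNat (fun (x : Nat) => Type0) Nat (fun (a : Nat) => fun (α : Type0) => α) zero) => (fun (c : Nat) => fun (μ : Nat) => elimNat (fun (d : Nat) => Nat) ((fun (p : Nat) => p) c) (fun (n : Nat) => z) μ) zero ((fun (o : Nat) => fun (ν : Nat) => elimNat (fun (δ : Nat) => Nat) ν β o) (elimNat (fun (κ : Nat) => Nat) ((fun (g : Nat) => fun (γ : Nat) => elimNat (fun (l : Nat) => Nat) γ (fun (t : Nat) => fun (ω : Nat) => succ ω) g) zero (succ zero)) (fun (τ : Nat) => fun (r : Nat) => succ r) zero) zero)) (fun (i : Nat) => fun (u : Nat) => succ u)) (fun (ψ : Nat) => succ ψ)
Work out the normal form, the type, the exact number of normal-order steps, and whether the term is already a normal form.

resulting normal form:
  succ zero
inferred type:
  Nat
reduction steps (normal order): 20
already normal: no
first redex: a beta-redex


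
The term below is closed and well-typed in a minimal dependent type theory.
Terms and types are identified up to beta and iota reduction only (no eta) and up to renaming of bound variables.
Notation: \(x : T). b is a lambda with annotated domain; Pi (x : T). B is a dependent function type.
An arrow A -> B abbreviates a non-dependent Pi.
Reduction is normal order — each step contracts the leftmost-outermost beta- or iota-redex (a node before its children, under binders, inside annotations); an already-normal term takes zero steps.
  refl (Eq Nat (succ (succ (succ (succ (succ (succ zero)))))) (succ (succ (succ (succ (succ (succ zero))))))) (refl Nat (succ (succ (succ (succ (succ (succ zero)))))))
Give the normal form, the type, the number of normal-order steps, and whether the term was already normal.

resulting normal form:
  refl (Eq Nat (succ (succ (succ (succ (succ (succ zero)))))) (succ (succ (succ (succ (succ (succ zero))))))) (refl Nat (succ (succ (succ (succ (succ (succ zero)))))))
the term's type:
  Eq (Eq Nat (succ (succ (succ (succ (succ (succ zero)))))) (succ (succ (succ (succ (succ (succ zero))))))) (refl Nat (succ (succ (succ (succ (succ (succ zero))))))) (refl Nat (succ (succ (succ (succ (succ (succ zero)))))))
reduction steps (normal order): 0
term was already normal: yes


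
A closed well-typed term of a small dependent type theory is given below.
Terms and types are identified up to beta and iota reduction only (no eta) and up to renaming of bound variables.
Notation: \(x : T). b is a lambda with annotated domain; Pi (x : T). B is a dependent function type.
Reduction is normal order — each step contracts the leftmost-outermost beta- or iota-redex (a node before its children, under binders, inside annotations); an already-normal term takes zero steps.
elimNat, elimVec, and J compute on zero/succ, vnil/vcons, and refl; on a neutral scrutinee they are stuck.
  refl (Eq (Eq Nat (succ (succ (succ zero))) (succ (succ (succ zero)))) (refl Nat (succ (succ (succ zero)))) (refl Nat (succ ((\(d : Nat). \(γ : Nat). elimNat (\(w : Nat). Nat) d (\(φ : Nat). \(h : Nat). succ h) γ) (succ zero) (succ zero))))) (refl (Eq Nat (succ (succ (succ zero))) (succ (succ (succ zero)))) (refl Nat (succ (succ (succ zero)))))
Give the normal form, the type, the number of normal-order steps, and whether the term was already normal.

reduced normal form:
  refl (Eq (Eq Nat (succ (succ (succ zero))) (succ (succ (succ zero)))) (refl Nat (succ (succ (succ zero)))) (refl Nat (succ (succ (succ zero))))) (refl (Eq Nat (succ (succ (succ zero))) (succ (succ (succ zero)))) (refl Nat (succ (succ (succ zero)))))
inferred type:
  Eq (Eq (Eq Nat (succ (succ (succ zero))) (succ (succ (succ zero)))) (refl Nat (succ (succ (succ zero)))) (refl Nat (succ (succ (succ zero))))) (refl (Eq Nat (succ (succ (succ zero))) (succ (succ (succ zero)))) (refl Nat (succ (succ (succ zero))))) (refl (Eq Nat (succ (succ (succ zero))) (succ (succ (succ zero)))) (refl Nat (succ (succ (succ zero)))))
normal-order step count: 6
term was already normal: no
first redex: a beta-redex


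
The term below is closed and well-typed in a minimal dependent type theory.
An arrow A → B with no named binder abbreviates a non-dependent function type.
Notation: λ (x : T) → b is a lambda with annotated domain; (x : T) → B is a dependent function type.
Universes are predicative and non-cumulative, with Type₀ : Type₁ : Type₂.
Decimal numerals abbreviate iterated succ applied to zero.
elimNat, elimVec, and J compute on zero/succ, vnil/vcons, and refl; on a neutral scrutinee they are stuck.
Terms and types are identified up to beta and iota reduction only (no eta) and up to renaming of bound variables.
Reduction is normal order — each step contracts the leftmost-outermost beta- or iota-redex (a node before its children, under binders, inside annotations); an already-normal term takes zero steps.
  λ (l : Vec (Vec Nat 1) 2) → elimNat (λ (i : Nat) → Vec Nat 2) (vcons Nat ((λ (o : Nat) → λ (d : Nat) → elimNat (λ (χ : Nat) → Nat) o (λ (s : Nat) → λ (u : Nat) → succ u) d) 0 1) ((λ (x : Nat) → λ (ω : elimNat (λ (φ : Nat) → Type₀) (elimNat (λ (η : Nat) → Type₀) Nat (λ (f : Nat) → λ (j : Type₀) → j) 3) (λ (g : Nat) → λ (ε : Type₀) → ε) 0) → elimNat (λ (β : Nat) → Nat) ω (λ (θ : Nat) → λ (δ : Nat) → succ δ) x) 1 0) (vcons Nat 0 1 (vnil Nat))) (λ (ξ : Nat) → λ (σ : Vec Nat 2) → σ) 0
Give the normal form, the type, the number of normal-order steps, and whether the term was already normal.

reduced normal form:
  λ (l : Vec (Vec Nat 1) 2) → vcons Nat 1 1 (vcons Nat 0 1 (vnil Nat))
the term's type:
  Vec (Vec Nat 1) 2 → Vec Nat 2
normal-order step count: 13
already normal: no
first redex: an elimNat iota-redex


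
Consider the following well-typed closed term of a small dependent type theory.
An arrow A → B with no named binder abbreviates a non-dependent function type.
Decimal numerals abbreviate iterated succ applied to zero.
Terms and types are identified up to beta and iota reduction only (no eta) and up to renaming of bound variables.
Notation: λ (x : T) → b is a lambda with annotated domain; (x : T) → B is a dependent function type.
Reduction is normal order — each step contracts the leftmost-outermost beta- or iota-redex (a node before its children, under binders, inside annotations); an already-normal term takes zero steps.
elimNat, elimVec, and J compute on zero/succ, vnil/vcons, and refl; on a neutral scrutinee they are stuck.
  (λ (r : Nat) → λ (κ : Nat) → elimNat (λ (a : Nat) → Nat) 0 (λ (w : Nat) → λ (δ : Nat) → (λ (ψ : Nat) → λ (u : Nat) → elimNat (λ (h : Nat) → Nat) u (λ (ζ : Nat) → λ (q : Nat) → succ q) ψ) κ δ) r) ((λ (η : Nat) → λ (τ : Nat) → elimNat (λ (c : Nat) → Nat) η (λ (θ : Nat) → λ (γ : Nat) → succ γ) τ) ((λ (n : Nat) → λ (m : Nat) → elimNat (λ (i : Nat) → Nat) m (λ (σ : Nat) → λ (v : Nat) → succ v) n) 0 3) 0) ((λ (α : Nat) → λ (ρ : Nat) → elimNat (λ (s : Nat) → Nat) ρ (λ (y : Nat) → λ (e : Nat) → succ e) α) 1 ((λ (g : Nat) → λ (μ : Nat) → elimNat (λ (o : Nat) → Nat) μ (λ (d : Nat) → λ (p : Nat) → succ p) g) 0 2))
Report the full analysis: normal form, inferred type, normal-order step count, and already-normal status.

normal form:
  9
type:
  Nat
steps to reach normal form (normal order): 39
started in normal form: no
first contracted redex: a beta-redex


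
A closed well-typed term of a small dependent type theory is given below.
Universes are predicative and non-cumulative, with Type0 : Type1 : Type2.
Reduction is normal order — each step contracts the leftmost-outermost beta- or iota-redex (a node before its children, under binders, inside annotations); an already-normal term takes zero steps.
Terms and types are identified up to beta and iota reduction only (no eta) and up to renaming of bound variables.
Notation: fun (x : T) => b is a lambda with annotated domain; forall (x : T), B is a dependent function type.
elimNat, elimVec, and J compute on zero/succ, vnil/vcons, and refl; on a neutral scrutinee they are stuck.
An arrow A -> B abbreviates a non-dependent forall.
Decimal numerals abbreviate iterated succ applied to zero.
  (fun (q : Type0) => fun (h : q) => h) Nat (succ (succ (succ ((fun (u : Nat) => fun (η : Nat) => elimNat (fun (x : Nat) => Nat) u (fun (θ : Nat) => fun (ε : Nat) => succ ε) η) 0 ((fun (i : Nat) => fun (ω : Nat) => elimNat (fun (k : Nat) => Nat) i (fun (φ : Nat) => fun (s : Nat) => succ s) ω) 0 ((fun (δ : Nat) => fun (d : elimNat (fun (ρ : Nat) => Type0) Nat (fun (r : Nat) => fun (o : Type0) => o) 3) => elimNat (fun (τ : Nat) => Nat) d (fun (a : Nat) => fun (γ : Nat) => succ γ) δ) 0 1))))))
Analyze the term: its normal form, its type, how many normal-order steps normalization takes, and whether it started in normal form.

resulting normal form:
  4
type:
  Nat
normal-order step count: 17
term was already normal: no
first redex: a beta-redex


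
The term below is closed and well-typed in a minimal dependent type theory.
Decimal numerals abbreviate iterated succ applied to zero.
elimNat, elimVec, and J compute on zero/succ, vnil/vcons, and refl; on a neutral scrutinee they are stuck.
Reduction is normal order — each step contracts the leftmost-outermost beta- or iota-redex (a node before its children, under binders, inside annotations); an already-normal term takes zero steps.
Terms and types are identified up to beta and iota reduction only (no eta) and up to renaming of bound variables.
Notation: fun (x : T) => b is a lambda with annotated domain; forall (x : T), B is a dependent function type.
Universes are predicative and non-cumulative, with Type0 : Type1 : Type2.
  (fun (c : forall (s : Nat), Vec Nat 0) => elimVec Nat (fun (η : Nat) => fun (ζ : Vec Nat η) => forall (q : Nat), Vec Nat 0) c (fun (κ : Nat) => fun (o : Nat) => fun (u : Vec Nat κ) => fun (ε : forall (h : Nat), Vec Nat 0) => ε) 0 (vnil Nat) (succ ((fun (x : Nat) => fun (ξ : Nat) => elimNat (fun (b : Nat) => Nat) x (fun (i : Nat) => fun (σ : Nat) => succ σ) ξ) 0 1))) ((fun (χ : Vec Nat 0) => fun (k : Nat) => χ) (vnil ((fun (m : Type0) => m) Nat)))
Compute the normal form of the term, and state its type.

normal form:
  vnil Nat
type:
  Vec Nat 0


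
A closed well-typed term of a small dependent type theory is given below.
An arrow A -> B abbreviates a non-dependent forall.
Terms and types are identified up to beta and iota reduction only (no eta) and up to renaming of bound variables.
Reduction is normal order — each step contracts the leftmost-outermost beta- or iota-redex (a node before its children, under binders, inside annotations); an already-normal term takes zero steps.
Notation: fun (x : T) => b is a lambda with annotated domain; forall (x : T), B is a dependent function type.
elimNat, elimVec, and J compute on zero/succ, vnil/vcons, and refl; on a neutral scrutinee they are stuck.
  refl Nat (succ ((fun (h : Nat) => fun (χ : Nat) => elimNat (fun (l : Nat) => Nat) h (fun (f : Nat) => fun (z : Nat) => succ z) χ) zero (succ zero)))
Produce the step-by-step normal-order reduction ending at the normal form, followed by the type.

normal-order reduction:
  refl Nat (succ ((fun (h : Nat) => fun (χ : Nat) => elimNat (fun (l : Nat) => Nat) h (fun (f : Nat) => fun (z : Nat) => succ z) χ) zero (succ zero)))
  ~> refl Nat (succ ((fun (h : Nat) => elimNat (fun (χ : Nat) => Nat) zero (fun (l : Nat) => fun (f : Nat) => succ f) h) (succ zero)))
  ~> refl Nat (succ (elimNat (fun (h : Nat) => Nat) zero (fun (χ : Nat) => fun (l : Nat) => succ l) (succ zero)))
  ~> refl Nat (succ ((fun (h : Nat) => fun (χ : Nat) => succ χ) zero (elimNat (fun (l : Nat) => Nat) zero (fun (f : Nat) => fun (z : Nat) => succ z) zero)))
  ~> refl Nat (succ ((fun (h : Nat) => succ h) (elimNat (fun (χ : Nat) => Nat) zero (fun (l : Nat) => fun (f : Nat) => succ f) zero)))
  ~> refl Nat (succ (succ (elimNat (fun (h : Nat) => Nat) zero (fun (χ : Nat) => fun (l : Nat) => succ l) zero)))
  ~> refl Nat (succ (succ zero))
the term's type:
  Eq Nat (succ (succ zero)) (succ (succ zero))


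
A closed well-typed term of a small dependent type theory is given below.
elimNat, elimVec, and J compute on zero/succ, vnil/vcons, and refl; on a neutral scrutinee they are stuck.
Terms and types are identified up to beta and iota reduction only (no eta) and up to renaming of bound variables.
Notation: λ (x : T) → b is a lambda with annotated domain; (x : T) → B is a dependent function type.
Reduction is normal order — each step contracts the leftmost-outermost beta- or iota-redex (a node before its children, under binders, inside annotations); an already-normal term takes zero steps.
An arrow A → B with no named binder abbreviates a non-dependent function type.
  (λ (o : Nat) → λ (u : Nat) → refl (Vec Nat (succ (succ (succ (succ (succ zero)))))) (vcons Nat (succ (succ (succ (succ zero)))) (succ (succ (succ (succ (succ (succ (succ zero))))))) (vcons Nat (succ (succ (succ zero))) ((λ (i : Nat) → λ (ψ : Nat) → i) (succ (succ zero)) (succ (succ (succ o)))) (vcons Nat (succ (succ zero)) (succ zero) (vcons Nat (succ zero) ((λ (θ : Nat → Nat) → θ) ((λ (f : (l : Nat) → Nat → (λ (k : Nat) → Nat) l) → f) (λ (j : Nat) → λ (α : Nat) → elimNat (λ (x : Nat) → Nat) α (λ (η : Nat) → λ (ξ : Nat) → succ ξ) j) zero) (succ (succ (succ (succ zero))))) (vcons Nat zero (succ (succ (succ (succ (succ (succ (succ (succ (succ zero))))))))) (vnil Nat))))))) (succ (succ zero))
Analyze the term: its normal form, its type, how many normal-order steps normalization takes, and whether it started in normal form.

resulting normal form:
  λ (o : Nat) → refl (Vec Nat (succ (succ (succ (succ (succ zero)))))) (vcons Nat (succ (succ (succ (succ zero)))) (succ (succ (succ (succ (succ (succ (succ zero))))))) (vcons Nat (succ (succ (succ zero))) (succ (succ zero)) (vcons Nat (succ (succ zero)) (succ zero) (vcons Nat (succ zero) (succ (succ (succ (succ zero)))) (vcons Nat zero (succ (succ (succ (succ (succ (succ (succ (succ (succ zero))))))))) (vnil Nat))))))
type:
  Nat → Eq (Vec Nat (succ (succ (succ (succ (succ zero)))))) (vcons Nat (succ (succ (succ (succ zero)))) (succ (succ (succ (succ (succ (succ (succ zero))))))) (vcons Nat (succ (succ (succ zero))) (succ (succ zero)) (vcons Nat (succ (succ zero)) (succ zero) (vcons Nat (succ zero) (succ (succ (succ (succ zero)))) (vcons Nat zero (succ (succ (succ (succ (succ (succ (succ (succ (succ zero))))))))) (vnil Nat)))))) (vcons Nat (succ (succ (succ (succ zero)))) (succ (succ (succ (succ (succ (succ (succ zero))))))) (vcons Nat (succ (succ (succ zero))) (succ (succ zero)) (vcons Nat (succ (succ zero)) (succ zero) (vcons Nat (succ zero) (succ (succ (succ (succ zero)))) (vcons Nat zero (succ (succ (succ (succ (succ (succ (succ (succ (succ zero))))))))) (vnil Nat))))))
reduction steps (normal order): 8
term was already normal: no
first contracted redex: a beta-redex


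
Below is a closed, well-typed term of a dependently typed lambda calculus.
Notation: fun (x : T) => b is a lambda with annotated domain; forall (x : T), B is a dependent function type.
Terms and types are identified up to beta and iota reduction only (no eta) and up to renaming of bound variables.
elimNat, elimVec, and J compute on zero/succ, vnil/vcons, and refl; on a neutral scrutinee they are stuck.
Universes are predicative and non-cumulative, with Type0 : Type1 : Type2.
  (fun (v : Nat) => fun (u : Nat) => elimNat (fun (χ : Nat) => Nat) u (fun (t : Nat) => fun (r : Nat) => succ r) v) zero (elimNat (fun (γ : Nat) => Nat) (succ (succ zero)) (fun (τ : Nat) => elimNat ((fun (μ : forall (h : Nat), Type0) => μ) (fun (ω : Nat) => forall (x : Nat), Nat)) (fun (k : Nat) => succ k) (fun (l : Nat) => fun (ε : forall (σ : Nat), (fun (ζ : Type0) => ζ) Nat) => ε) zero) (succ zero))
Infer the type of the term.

inferred type:
  Nat


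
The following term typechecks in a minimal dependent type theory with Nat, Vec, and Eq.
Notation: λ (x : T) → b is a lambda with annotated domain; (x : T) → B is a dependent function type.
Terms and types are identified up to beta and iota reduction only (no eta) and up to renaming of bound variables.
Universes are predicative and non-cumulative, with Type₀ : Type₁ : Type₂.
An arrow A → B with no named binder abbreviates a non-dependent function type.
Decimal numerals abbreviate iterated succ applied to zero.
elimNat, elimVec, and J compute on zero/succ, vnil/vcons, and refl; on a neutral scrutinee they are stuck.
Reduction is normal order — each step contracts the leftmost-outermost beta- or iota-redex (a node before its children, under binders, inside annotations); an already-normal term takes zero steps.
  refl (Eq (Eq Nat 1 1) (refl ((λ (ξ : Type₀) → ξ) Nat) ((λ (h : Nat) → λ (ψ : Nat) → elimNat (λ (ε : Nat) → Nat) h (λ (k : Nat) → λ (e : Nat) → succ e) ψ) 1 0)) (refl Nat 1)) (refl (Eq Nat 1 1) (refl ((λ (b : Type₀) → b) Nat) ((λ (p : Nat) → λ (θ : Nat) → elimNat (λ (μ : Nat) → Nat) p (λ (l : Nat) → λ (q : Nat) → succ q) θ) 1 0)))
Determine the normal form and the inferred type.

reduced normal form:
  refl (Eq (Eq Nat 1 1) (refl Nat 1) (refl Nat 1)) (refl (Eq Nat 1 1) (refl Nat 1))
the term's type:
  Eq (Eq (Eq Nat 1 1) (refl Nat 1) (refl Nat 1)) (refl (Eq Nat 1 1) (refl Nat 1)) (refl (Eq Nat 1 1) (refl Nat 1))
observation: the term reaches its normal form after 8 normal-order steps.


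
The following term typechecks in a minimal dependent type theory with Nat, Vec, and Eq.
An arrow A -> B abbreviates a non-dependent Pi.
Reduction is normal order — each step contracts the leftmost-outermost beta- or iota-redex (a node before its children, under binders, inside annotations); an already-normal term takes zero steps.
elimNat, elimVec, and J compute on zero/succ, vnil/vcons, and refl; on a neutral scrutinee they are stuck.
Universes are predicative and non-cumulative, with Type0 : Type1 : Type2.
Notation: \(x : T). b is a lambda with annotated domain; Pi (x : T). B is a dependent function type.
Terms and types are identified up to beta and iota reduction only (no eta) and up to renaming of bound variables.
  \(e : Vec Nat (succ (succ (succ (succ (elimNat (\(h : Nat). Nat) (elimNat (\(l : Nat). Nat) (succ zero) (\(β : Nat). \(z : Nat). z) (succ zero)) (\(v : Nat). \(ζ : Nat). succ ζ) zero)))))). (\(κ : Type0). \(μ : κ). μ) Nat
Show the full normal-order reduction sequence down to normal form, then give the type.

normal-order reduction sequence:
  \(e : Vec Nat (succ (succ (succ (succ (elimNat (\(h : Nat). Nat) (elimNat (\(l : Nat). Nat) (succ zero) (\(β : Nat). \(z : Nat). z) (succ zero)) (\(v : Nat). \(ζ : Nat). succ ζ) zero)))))). (\(κ : Type0). \(μ : κ). μ) Nat
  ~> \(e : Vec Nat (succ (succ (succ (succ (elimNat (\(h : Nat). Nat) (succ zero) (\(l : Nat). \(β : Nat). β) (succ zero))))))). (\(z : Type0). \(v : z). v) Nat
  ~> \(e : Vec Nat (succ (succ (succ (succ ((\(h : Nat). \(l : Nat). l) zero (elimNat (\(β : Nat). Nat) (succ zero) (\(z : Nat). \(v : Nat). v) zero))))))). (\(ζ : Type0). \(κ : ζ). κ) Nat
  ~> \(e : Vec Nat (succ (succ (succ (succ ((\(h : Nat). h) (elimNat (\(l : Nat). Nat) (succ zero) (\(β : Nat). \(z : Nat). z) zero))))))). (\(v : Type0). \(ζ : v). ζ) Nat
  ~> \(e : Vec Nat (succ (succ (succ (succ (elimNat (\(h : Nat). Nat) (succ zero) (\(l : Nat). \(β : Nat). β) zero)))))). (\(z : Type0). \(v : z). v) Nat
  ~> \(e : Vec Nat (succ (succ (succ (succ (succ zero)))))). (\(h : Type0). \(l : h). l) Nat
  ~> \(e : Vec Nat (succ (succ (succ (succ (succ zero)))))). \(h : Nat). h
type:
  Vec Nat (succ (succ (succ (succ (succ zero))))) -> Nat -> Nat


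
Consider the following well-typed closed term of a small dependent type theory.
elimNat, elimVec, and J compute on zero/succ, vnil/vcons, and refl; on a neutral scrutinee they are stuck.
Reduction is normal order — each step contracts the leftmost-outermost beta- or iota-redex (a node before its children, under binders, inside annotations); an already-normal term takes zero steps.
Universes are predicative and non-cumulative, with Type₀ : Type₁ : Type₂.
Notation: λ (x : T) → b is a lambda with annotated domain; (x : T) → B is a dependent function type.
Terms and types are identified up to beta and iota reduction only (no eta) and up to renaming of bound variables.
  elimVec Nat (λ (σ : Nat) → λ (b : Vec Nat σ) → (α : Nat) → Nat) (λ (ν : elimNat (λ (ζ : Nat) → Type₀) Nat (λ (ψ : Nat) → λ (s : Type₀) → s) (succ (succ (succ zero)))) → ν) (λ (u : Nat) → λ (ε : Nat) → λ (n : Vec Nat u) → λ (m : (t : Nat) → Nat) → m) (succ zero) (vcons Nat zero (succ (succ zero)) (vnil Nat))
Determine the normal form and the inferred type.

resulting normal form:
  λ (σ : Nat) → σ
type:
  (σ : Nat) → Nat


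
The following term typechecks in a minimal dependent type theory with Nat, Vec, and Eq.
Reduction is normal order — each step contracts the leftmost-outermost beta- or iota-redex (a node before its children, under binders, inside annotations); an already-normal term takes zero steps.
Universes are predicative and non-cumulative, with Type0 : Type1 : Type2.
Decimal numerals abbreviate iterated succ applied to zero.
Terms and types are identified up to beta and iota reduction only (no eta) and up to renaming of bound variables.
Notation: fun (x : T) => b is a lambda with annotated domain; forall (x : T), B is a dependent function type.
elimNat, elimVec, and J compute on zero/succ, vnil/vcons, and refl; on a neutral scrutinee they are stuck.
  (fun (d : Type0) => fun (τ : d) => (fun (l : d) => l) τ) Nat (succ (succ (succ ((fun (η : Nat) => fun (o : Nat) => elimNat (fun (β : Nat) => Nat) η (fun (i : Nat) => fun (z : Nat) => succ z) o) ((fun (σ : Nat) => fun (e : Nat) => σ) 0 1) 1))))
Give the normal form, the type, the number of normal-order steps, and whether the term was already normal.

resulting normal form:
  4
type:
  Nat
steps to reach normal form (normal order): 11
already normal: no
first redex: a beta-redex


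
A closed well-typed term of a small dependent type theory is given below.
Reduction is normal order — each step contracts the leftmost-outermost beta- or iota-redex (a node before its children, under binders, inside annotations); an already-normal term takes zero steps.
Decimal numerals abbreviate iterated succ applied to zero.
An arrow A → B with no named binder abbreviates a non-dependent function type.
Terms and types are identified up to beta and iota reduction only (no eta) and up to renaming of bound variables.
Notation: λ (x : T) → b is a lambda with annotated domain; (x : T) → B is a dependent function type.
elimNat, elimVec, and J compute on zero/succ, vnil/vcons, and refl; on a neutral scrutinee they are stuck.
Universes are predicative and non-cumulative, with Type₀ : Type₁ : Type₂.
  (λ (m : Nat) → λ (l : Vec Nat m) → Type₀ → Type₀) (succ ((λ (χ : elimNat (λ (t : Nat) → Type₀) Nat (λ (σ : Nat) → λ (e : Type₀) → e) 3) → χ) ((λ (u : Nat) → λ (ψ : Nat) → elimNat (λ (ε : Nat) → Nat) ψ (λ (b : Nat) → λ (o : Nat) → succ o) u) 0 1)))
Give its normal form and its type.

normal form:
  λ (m : Vec Nat 2) → Type₀ → Type₀
the term's type:
  Vec Nat 2 → Type₁
observation: reduction starts at a beta-redex, and 5 normal-order steps reach the normal form.


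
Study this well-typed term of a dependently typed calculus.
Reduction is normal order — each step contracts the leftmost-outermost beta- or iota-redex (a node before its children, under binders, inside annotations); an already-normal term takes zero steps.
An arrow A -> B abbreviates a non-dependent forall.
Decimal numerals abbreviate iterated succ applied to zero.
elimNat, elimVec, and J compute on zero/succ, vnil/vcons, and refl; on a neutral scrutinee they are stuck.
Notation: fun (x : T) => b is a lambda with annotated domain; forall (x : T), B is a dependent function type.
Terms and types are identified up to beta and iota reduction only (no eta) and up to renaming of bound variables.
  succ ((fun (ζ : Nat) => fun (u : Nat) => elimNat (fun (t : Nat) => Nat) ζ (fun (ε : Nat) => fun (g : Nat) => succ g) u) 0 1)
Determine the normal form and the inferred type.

resulting normal form:
  2
the term's type:
  Nat
observation: the term reaches its normal form after 6 normal-order steps.


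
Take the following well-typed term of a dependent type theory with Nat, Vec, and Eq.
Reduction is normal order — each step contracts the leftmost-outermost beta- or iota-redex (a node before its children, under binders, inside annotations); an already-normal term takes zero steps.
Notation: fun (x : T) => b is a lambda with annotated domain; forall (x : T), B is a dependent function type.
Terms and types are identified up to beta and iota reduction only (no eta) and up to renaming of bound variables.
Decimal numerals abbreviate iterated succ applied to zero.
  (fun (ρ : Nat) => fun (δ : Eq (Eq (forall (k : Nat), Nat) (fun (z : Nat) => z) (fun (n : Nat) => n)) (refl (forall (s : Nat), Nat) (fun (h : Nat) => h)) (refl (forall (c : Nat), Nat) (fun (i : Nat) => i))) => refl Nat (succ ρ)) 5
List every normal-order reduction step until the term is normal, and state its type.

normal-order reduction sequence:
  (fun (ρ : Nat) => fun (δ : Eq (Eq (forall (k : Nat), Nat) (fun (z : Nat) => z) (fun (n : Nat) => n)) (refl (forall (s : Nat), Nat) (fun (h : Nat) => h)) (refl (forall (c : Nat), Nat) (fun (i : Nat) => i))) => refl Nat (succ ρ)) 5
  ~> fun (ρ : Eq (Eq (forall (δ : Nat), Nat) (fun (k : Nat) => k) (fun (z : Nat) => z)) (refl (forall (n : Nat), Nat) (fun (s : Nat) => s)) (refl (forall (h : Nat), Nat) (fun (c : Nat) => c))) => refl Nat 6
the term's type:
  forall (ρ : Eq (Eq (forall (δ : Nat), Nat) (fun (k : Nat) => k) (fun (z : Nat) => z)) (refl (forall (n : Nat), Nat) (fun (s : Nat) => s)) (refl (forall (h : Nat), Nat) (fun (c : Nat) => c))), Eq Nat 6 6


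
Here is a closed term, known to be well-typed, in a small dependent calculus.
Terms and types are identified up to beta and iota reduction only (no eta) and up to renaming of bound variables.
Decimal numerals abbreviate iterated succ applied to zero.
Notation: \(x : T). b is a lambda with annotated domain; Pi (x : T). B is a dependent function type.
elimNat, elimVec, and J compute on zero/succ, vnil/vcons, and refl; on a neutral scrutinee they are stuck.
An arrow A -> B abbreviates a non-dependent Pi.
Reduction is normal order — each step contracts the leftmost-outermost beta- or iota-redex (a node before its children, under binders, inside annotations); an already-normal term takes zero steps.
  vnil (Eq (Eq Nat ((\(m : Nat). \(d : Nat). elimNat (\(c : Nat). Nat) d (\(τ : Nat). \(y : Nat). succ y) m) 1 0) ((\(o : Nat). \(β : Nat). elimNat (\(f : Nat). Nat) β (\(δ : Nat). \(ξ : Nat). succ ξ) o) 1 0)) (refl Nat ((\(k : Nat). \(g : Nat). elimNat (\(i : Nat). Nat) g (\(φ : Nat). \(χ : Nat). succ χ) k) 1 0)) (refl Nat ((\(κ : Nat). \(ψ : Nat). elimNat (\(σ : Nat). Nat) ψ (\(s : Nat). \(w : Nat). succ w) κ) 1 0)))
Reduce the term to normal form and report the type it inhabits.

reduced normal form:
  vnil (Eq (Eq Nat 1 1) (refl Nat 1) (refl Nat 1))
type:
  Vec (Eq (Eq Nat 1 1) (refl Nat 1) (refl Nat 1)) 0
observation: the leftmost-outermost redex is a beta-redex, and normalization takes 24 steps.


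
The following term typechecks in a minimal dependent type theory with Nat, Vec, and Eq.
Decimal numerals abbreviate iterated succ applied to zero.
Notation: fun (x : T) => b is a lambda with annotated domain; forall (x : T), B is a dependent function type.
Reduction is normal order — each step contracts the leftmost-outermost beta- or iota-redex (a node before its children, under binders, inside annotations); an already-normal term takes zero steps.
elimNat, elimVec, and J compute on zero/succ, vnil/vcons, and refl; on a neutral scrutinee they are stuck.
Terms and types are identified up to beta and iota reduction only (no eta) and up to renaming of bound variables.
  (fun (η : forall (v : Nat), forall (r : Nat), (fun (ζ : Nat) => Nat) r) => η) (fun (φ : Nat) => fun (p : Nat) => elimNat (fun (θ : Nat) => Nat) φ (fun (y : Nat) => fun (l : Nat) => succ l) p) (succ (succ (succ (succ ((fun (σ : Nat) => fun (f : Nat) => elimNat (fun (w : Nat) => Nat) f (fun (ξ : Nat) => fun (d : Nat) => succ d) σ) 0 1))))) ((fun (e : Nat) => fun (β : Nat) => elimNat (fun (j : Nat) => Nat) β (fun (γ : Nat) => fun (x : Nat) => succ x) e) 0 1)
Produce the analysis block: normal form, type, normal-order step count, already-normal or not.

reduced normal form:
  6
type:
  Nat
reduction steps (normal order): 13
started in normal form: no
first contracted redex: a beta-redex
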